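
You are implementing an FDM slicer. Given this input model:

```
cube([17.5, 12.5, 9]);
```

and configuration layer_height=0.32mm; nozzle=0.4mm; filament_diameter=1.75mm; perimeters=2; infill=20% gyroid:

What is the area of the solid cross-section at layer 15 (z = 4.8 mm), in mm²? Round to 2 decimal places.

At z = 4.8 mm: the cube is present — its section is the full 17.5×12.5 rectangle (area 218.75 mm²). Overall, the cross-section is a single solid region. Net area = 218.75 mm².

218.75 mm²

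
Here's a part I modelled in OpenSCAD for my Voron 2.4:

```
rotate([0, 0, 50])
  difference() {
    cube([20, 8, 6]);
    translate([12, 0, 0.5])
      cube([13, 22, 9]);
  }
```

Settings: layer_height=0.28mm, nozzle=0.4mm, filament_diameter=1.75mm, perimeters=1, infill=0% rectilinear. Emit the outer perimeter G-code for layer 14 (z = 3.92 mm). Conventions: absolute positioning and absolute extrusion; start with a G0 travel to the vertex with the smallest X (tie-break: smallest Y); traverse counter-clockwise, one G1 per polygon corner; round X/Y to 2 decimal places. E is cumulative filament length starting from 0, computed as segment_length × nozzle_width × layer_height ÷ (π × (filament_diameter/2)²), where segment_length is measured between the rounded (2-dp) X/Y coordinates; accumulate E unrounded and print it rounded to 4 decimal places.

G0 X-6.13 Y5.14 Z3.92
G1 X0.00 Y0.00 E0.3725
G1 X7.71 Y9.19 E0.9311
G1 X1.59 Y14.33 E1.3032
G1 X-6.13 Y5.14 E1.8621

At z = 3.92 mm: the cube is present — its section is the full 20×8 rectangle; the 13×22 cube at (12, 0) contributes its full rectangle; Taking the first minus the rest: starting from the 20×8 cube, the 13×22 cube at (12, 0) partially overlaps it — only the 64.00 mm² overlap (of its 286.00 mm²) is removed, clipping the outline — 1 connected region; (whole slice rotated 50° about Z — lengths, areas and connectivity unchanged). The outline is a single polygon with 4 vertices. Extrusion per mm of travel: 0.4 × 0.28 / (π × 0.875²) = 0.046564. Accumulating E over each segment gives final E = 1.8621.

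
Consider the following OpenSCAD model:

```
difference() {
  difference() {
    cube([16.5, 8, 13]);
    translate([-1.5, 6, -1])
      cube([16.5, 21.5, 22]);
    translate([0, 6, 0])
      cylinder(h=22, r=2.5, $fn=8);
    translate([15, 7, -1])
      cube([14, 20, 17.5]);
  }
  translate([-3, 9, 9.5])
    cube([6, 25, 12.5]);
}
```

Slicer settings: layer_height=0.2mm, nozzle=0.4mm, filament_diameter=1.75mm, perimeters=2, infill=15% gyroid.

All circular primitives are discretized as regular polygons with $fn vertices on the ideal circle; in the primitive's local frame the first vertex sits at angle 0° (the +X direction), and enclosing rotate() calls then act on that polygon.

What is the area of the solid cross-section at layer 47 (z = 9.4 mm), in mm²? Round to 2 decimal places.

At z = 9.4 mm: the 16.5×8 cube contributes its full rectangle (area 132.00 mm²); the cube at (-1.5, 6) is present — its section is the full 16.5×21.5 rectangle (area 354.75 mm²); the cylinder at (0, 6): section is a regular 8-gon, circumradius r=2.5 (area = (8/2)·2.500²·sin(360°/8) = 17.68 mm²); the cube at (15, 7) is present — its section is the full 14×20 rectangle (area 280.00 mm²); After the difference (first − rest): starting from the 16.5×8 cube (132.00 mm²), the 16.5×21.5 cube at (-1.5, 6) partially overlaps it — only the 30.00 mm² overlap (of its 354.75 mm²) is removed, clipping the outline; the r=2.5 cylinder at (0, 6) partially overlaps it — only the 4.42 mm² overlap (of its 17.68 mm²) is removed, clipping the outline; the 14×20 cube at (15, 7) partially overlaps it — only the 1.50 mm² overlap (of its 280.00 mm²) is removed, clipping the outline — area = 96.08 mm²; the cube at (-3, 9) is absent (z outside [9.5, 22]); After the difference (first − rest): none of the subtracted shapes is present at this height, so that combined region is unchanged — area = 96.08 mm². Overall, the cross-section is a single solid region. Net area = 96.08 mm².

96.08 mm²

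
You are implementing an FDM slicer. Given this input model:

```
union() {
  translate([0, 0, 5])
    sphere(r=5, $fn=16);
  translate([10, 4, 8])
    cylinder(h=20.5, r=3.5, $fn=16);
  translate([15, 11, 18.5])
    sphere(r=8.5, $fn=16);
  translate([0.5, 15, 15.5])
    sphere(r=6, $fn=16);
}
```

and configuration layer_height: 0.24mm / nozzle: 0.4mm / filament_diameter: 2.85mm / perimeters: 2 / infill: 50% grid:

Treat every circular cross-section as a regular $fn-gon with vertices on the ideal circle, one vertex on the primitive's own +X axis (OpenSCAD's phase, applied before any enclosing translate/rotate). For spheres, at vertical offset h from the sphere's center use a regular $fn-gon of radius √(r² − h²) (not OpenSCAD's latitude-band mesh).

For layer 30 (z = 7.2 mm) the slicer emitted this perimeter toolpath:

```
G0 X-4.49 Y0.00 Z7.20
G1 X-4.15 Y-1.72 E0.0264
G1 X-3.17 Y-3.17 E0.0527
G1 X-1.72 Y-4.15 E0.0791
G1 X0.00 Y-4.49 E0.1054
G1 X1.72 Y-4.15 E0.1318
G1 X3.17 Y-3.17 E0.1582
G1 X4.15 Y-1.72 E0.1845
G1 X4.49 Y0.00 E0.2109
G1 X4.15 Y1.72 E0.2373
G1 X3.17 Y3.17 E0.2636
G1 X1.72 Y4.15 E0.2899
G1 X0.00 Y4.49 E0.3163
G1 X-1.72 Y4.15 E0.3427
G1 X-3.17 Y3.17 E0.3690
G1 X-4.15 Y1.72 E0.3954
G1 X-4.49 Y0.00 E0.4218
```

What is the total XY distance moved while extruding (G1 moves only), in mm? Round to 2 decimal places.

28.03 mm

Sum the Euclidean lengths of each G1 segment: total = 28.03 mm.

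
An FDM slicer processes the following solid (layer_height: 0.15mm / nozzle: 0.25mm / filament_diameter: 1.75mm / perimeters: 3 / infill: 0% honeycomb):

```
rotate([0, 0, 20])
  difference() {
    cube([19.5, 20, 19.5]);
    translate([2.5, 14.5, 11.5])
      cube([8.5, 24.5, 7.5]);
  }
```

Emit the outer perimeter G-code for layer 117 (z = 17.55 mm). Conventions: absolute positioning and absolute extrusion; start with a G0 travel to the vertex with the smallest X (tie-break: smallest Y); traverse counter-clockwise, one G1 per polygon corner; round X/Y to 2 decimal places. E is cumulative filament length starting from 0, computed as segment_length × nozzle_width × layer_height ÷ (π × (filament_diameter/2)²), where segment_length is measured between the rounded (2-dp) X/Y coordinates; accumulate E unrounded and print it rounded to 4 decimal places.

G0 X-6.84 Y18.79 Z17.55
G1 X0.00 Y0.00 E0.3118
G1 X18.32 Y6.67 E0.6157
G1 X11.48 Y25.46 E0.9275
G1 X3.50 Y22.56 E1.0598
G1 X5.38 Y17.39 E1.1456
G1 X-2.61 Y14.48 E1.2782
G1 X-4.49 Y19.65 E1.3640
G1 X-6.84 Y18.79 E1.4030

At z = 17.55 mm: the cube is present — its section is the full 19.5×20 rectangle; the cube at (2.5, 14.5) is present — its section is the full 8.5×24.5 rectangle; After the difference (first − rest): starting from the 19.5×20 cube, the 8.5×24.5 cube at (2.5, 14.5) partially overlaps it — only the 46.75 mm² overlap (of its 208.25 mm²) is removed, clipping the outline — 1 connected region; (rotated 20° about Z; rotation is an isometry so areas/perimeters/island counts are preserved). The outline is a single polygon with 8 vertices. Extrusion per mm of travel: 0.25 × 0.15 / (π × 0.875²) = 0.015591. Accumulating E over each segment gives final E = 1.4030.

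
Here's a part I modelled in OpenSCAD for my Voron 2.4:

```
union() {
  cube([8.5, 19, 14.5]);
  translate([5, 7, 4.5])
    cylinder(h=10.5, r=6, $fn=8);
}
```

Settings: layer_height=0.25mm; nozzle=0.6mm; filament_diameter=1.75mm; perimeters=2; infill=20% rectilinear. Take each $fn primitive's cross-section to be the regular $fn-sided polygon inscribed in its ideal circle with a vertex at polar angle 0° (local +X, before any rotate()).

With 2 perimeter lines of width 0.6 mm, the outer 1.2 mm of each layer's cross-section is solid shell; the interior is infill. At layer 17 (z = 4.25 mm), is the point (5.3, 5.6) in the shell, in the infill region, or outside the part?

At z = 4.25 mm: the 8.5×19 cube contributes its full rectangle; the cylinder at (5, 7) does not reach this height (z outside [4.5, 15]); Combining (union): only the 8.5×19 cube is present, so the union is just that shape — 1 connected region. Overall, the cross-section is a single solid region. The nearest boundary edge runs (8.50, 0.00)→(8.50, 19.00); distance from the point to it = 3.20 mm. The point is inside the cross-section and 3.20 mm from the nearest boundary — more than the 1.2 mm shell width (2 × 0.6), so it's in the infill interior.

infill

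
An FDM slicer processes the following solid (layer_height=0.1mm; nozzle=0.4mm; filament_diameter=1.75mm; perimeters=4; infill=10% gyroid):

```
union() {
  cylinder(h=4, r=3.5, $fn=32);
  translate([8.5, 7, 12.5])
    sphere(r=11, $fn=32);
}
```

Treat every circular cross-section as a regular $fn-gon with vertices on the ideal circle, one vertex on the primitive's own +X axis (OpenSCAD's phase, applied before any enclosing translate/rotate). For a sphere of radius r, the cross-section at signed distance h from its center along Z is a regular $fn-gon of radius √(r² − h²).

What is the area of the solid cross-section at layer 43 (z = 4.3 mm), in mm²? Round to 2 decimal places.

At z = 4.3 mm: the cylinder is not intersected at this z (z outside [0, 4]); the r=11 sphere at (8.5, 7) slices to a regular 32-gon of circumradius 7.332 (√(r²−h²) with h=8.2 from center) (area = (32/2)·7.332²·sin(360°/32) = 167.81 mm²); Merging all regions: only the r=11 sphere at (8.5, 7) is present, so the union is just that shape — area = 167.81 mm². Overall, the cross-section is a single solid region. Net area = 167.81 mm².

167.81 mm²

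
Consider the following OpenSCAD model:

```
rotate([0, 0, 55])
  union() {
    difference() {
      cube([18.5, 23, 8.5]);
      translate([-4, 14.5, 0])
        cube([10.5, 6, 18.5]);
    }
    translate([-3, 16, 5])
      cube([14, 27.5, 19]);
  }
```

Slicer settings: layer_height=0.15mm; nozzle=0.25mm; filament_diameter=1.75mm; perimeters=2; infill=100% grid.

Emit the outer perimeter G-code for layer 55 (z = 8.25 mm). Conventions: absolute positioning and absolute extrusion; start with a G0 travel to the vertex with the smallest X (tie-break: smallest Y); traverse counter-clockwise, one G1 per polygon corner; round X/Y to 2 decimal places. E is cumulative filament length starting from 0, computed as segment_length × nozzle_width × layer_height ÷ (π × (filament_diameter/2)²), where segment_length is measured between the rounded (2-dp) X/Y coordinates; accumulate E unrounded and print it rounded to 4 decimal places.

At z = 8.25 mm: the cube (footprint 18.5×23) is included at this height; the cube at (-4, 14.5) (footprint 10.5×6) is included at this height; After the difference (first − rest): starting from the 18.5×23 cube, the 10.5×6 cube at (-4, 14.5) partially overlaps it — only the 39.00 mm² overlap (of its 63.00 mm²) is removed, clipping the outline — 1 connected region; the cube at (-3, 16) (footprint 14×27.5) is included at this height; Merging all regions: the regions partially overlap (shared area 47.75 mm²), so overlapping operands fuse into one piece — 1 connected region; (rotated 55° about Z; rotation is an isometry so areas/perimeters/island counts are preserved). The outline is a single polygon with 10 vertices. Extrusion per mm of travel: 0.25 × 0.15 / (π × 0.875²) = 0.015591. Accumulating E over each segment gives final E = 2.2294.

G0 X-37.35 Y22.49 Z8.25
G1 X-14.83 Y6.72 E0.4286
G1 X-9.38 Y14.50 E0.5767
G1 X-8.15 Y13.64 E0.6001
G1 X-11.88 Y8.32 E0.7014
G1 X0.00 Y0.00 E0.9275
G1 X10.61 Y15.15 E1.2159
G1 X-8.23 Y28.35 E1.5746
G1 X-12.53 Y22.20 E1.6915
G1 X-29.32 Y33.96 E2.0111
G1 X-37.35 Y22.49 E2.2294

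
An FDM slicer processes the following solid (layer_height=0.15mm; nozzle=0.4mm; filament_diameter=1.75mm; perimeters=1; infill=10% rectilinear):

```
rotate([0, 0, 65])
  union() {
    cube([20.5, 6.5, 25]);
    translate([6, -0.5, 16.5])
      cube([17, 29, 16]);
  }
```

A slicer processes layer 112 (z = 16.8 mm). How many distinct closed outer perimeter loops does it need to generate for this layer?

At z = 16.8 mm: the cube (footprint 20.5×6.5) is included at this height; the cube at (6, -0.5) (footprint 17×29) is included at this height; Combining (union): the regions partially overlap (shared area 94.25 mm²), so overlapping operands fuse into one piece — 1 connected region; (whole slice rotated 65° about Z — lengths, areas and connectivity unchanged). The result has 1 disconnected region.

1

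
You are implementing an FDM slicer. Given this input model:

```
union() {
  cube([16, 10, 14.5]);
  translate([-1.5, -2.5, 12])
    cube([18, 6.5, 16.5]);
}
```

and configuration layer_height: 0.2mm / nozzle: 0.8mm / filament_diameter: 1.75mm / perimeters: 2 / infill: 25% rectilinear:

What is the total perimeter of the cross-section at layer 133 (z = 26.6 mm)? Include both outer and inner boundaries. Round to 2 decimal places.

49.00 mm

At z = 26.6 mm: the cube is absent (z outside [0, 14.5]); the 18×6.5 cube at (-1.5, -2.5) contributes its full rectangle (perimeter 49.00 mm); Combining (union): only the 18×6.5 cube at (-1.5, -2.5) is present, so the union is just that shape — boundary = 49.00 mm. Overall, the cross-section is a single solid region. Total boundary length (outer) = 49.00 mm.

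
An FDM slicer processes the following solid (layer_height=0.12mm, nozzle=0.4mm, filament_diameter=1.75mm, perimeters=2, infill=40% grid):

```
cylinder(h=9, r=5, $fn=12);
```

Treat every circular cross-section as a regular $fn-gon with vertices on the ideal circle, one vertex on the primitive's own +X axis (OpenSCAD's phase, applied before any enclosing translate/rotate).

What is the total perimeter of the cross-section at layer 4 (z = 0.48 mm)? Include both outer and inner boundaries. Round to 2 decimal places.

31.06 mm

At z = 0.48 mm: the cylinder: section is a regular 12-gon, circumradius r=5 (perimeter = 2·12·5.000·sin(180°/12) = 31.06 mm). Overall, the cross-section is a single solid region. Total boundary length (outer) = 31.06 mm.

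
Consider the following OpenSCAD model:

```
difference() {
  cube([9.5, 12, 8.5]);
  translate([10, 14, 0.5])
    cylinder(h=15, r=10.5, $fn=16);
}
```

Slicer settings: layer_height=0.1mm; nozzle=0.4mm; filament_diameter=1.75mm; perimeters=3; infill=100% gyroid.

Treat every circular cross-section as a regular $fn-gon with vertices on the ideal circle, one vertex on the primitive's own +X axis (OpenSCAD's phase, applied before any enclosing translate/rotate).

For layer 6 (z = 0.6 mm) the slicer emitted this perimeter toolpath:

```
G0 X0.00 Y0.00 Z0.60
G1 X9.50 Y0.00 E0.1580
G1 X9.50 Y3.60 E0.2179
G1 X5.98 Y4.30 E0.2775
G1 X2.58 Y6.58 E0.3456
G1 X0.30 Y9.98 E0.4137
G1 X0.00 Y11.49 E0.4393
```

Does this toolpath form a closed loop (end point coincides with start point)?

no

Start point (G0): (0.00, 0.00). End point (last G1): the path does not return to the start — open.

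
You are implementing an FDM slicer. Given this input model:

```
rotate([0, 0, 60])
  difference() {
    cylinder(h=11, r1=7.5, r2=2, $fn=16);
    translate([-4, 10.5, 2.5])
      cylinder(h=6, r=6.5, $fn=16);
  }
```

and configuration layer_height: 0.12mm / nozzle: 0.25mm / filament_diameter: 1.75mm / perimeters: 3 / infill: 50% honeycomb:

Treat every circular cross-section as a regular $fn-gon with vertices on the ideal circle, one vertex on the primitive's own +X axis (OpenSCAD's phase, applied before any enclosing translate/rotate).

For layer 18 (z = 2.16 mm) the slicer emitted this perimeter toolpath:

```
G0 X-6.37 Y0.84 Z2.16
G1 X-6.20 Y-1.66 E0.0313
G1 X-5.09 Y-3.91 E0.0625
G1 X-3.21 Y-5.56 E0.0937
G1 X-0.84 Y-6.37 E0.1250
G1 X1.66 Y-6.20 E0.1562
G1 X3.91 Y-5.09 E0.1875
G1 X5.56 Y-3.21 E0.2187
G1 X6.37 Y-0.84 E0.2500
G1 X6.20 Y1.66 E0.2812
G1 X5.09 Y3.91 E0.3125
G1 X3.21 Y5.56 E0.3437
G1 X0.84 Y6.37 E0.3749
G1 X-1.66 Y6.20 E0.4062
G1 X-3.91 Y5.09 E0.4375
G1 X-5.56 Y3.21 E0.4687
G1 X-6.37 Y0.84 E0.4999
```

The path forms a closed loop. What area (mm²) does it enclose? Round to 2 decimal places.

126.20 mm²

Apply the shoelace formula to the sequence of (X, Y) vertices; enclosed area = 126.20 mm².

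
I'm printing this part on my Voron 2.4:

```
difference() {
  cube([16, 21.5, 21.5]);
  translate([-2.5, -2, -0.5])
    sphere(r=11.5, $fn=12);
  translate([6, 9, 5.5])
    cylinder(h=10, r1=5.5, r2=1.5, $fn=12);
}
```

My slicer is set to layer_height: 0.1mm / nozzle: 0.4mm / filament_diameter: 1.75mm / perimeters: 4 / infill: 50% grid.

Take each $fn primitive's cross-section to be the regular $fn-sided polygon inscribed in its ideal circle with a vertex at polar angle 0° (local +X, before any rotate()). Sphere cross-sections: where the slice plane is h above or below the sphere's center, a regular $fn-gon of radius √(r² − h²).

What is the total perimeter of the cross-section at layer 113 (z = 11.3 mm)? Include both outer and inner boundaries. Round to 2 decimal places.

94.75 mm

At z = 11.3 mm: the cube (footprint 16×21.5) is included at this height (perimeter 75.00 mm); the sphere at (-2.5, -2) is absent (|z−center|=11.800 > r=11.5); the cone at (6, 9) contributes a regular 12-gon of circumradius 3.180 (interpolated between r1=5.5 and r2=1.5 at t=0.580) (perimeter = 2·12·3.180·sin(180°/12) = 19.75 mm); Taking the first minus the rest: starting from the 16×21.5 cube, the cone at (6, 9) lies wholly inside it (removes its full 30.34 mm² and its 19.75 mm outline becomes a hole wall) — boundary (outer + 1 inner loop) = 94.75 mm. Overall, the cross-section is one region with 1 hole. Total boundary length (outer + inner) = 94.75 mm.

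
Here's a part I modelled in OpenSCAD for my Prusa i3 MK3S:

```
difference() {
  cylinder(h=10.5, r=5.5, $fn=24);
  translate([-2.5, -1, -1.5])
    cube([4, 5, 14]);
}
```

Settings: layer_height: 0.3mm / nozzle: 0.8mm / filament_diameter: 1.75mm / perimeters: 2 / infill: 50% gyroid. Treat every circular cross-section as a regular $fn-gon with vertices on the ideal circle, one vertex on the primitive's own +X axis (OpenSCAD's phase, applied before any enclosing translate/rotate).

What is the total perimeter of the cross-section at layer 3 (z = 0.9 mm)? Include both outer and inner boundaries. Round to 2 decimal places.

At z = 0.9 mm: the r=5.5 cylinder gives a regular 24-gon of circumradius 5.5 (constant along its height) (perimeter = 2·24·5.500·sin(180°/24) = 34.46 mm); the cube at (-2.5, -1) is present — its section is the full 4×5 rectangle (perimeter 18.00 mm); Taking the first minus the rest: starting from the r=5.5 cylinder, the 4×5 cube at (-2.5, -1) lies wholly inside it (removes its full 20.00 mm² and its 18.00 mm outline becomes a hole wall) — boundary (outer + 1 inner loop) = 52.46 mm. Overall, the cross-section is one region with 1 hole. Total boundary length (outer + inner) = 52.46 mm.

52.46 mm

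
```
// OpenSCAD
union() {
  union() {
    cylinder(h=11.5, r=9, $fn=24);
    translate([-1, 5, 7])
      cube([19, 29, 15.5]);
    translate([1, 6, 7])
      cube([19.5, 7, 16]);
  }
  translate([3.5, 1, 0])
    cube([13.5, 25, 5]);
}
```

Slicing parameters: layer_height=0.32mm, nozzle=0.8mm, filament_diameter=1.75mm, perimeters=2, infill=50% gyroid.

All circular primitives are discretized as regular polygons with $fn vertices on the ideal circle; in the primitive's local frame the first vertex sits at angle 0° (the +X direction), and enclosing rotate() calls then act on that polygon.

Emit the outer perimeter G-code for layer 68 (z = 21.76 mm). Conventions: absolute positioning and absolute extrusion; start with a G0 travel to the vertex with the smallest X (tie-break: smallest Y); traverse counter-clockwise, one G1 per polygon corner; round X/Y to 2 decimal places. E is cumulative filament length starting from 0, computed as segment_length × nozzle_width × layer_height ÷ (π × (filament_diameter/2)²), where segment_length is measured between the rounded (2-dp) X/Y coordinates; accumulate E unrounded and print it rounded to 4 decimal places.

G0 X-1.00 Y5.00 Z21.76
G1 X18.00 Y5.00 E2.0222
G1 X18.00 Y6.00 E2.1286
G1 X20.50 Y6.00 E2.3947
G1 X20.50 Y13.00 E3.1398
G1 X18.00 Y13.00 E3.4058
G1 X18.00 Y34.00 E5.6409
G1 X-1.00 Y34.00 E7.6631
G1 X-1.00 Y5.00 E10.7497

At z = 21.76 mm: the cylinder does not reach this height (z outside [0, 11.5]); the 19×29 cube at (-1, 5) contributes its full rectangle; the cube at (1, 6) (footprint 19.5×7) is included at this height; Taking the union: the regions partially overlap (shared area 119.00 mm²), so overlapping operands fuse into one piece — 1 connected region; the cube at (3.5, 1) does not reach this height (z outside [0, 5]); Combining (union): only that combined region is present, so the union is just that shape — 1 connected region. The outline is a single polygon with 8 vertices. Extrusion per mm of travel: 0.8 × 0.32 / (π × 0.875²) = 0.106432. Accumulating E over each segment gives final E = 10.7497.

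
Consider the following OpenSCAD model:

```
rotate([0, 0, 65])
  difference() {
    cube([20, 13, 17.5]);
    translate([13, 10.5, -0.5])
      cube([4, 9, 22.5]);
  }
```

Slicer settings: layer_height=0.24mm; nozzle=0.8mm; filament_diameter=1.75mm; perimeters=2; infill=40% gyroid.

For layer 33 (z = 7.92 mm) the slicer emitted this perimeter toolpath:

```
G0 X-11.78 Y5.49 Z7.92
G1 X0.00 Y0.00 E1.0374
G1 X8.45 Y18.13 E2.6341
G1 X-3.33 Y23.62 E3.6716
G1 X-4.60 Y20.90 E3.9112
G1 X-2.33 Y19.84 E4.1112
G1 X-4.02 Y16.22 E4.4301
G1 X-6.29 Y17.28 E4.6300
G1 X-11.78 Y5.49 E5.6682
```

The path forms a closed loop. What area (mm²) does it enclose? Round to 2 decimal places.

Apply the shoelace formula to the sequence of (X, Y) vertices; enclosed area = 250.00 mm².

250.00 mm²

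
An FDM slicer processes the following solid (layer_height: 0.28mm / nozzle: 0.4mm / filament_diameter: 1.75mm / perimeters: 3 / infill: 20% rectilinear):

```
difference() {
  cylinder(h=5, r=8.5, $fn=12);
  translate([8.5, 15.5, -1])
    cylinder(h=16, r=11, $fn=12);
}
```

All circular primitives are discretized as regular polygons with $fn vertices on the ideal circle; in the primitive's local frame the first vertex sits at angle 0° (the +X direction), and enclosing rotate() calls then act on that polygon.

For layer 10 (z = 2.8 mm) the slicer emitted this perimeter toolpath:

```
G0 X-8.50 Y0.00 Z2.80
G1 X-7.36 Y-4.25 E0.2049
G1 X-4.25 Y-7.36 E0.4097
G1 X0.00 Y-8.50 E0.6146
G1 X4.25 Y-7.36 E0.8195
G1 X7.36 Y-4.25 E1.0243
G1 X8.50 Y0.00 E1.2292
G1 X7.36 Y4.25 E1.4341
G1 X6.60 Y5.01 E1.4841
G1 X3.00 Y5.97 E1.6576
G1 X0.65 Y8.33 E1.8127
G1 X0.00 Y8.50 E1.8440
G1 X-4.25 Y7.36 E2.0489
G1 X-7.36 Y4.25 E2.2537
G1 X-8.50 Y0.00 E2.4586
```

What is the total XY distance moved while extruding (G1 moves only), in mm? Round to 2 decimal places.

52.80 mm

Sum the Euclidean lengths of each G1 segment: total = 52.80 mm.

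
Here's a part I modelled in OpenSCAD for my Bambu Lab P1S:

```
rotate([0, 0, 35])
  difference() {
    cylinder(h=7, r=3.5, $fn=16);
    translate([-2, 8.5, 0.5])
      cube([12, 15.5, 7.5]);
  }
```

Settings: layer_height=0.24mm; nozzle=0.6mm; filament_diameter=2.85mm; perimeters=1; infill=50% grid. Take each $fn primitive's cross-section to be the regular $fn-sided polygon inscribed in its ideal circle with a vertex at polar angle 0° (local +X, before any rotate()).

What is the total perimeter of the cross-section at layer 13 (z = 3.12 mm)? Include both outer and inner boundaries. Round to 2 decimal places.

At z = 3.12 mm: the r=3.5 cylinder gives a regular 16-gon of circumradius 3.5 (constant along its height) (perimeter = 2·16·3.500·sin(180°/16) = 21.85 mm); the 12×15.5 cube at (-2, 8.5) contributes its full rectangle (perimeter 55.00 mm); Subtracting the remaining from the first: starting from the r=3.5 cylinder, the 12×15.5 cube at (-2, 8.5) misses the remaining region (no effect) — boundary = 21.85 mm; (whole slice rotated 35° about Z — lengths, areas and connectivity unchanged). Overall, the cross-section is a single solid region. Total boundary length (outer) = 21.85 mm.

21.85 mm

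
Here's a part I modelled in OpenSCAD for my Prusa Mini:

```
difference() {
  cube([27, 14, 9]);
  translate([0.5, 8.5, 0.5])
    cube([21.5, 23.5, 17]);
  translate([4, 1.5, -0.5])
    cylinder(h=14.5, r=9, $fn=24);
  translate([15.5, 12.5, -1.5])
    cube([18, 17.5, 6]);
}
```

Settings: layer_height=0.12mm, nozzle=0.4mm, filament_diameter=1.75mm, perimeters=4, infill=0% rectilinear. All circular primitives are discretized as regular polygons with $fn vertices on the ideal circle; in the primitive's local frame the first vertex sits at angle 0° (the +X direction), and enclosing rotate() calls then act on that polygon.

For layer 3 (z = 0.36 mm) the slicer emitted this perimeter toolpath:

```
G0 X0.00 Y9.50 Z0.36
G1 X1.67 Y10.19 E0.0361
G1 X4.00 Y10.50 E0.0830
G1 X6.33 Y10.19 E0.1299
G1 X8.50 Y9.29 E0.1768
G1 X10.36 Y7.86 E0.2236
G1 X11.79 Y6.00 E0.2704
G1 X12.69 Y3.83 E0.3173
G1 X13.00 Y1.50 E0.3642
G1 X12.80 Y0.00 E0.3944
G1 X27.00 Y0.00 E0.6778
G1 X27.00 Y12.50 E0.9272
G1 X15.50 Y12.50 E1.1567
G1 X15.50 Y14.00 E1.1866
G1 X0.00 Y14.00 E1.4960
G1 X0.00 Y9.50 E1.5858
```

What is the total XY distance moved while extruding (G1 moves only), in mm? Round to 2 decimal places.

Sum the Euclidean lengths of each G1 segment: total = 79.46 mm.

79.46 mm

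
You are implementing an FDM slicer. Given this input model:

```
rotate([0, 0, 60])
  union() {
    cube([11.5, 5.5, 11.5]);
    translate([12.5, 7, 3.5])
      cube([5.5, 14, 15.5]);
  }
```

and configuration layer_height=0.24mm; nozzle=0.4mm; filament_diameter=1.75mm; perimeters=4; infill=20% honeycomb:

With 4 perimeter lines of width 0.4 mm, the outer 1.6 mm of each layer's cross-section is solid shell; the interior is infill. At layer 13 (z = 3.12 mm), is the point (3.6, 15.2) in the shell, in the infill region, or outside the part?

At z = 3.12 mm: the 11.5×5.5 cube contributes its full rectangle; the cube at (12.5, 7) is absent (z outside [3.5, 19]); Combining (union): only the 11.5×5.5 cube is present, so the union is just that shape — 1 connected region; (rotated 60° about Z; rotation is an isometry so areas/perimeters/island counts are preserved). Overall, the cross-section is a single solid region. Undo the 60° rotation: the query point maps to (14.964, 4.482) in the un-rotated model frame. The nearest boundary edge runs (11.50, 0.00)→(11.50, 5.50); distance from the point to it = 3.46 mm. The point is not inside any of the regions above, so it lies outside the cross-section (3.46 mm from the nearest boundary).

outside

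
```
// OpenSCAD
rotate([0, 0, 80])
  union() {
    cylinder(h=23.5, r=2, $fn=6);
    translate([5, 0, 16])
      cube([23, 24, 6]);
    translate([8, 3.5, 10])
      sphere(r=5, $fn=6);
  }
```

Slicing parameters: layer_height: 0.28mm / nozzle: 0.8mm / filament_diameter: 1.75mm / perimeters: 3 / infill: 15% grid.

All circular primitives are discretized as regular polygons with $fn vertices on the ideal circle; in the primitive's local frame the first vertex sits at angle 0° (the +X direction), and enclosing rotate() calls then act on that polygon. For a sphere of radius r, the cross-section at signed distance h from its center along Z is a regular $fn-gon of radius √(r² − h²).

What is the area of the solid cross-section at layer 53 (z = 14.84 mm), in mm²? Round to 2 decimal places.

14.48 mm²

At z = 14.84 mm: the r=2 cylinder contributes a regular 6-gon of circumradius 2 (area = (6/2)·2.000²·sin(360°/6) = 10.39 mm²); the cube at (5, 0) does not reach this height (z outside [16, 22]); the sphere at (8, 3.5): section is a regular 6-gon, circumradius = √(r²−h²) = √(5²−4.84²) = 1.255 (area = (6/2)·1.255²·sin(360°/6) = 4.09 mm²); Taking the union: the 2 present regions are separate (no shared area or edge), so areas and boundary lengths simply add and each stays a separate island — area = 14.48 mm²; (rotated 80° about Z; rotation is an isometry so areas/perimeters/island counts are preserved). Overall, the cross-section has 2 separate islands. Net area = 14.48 mm².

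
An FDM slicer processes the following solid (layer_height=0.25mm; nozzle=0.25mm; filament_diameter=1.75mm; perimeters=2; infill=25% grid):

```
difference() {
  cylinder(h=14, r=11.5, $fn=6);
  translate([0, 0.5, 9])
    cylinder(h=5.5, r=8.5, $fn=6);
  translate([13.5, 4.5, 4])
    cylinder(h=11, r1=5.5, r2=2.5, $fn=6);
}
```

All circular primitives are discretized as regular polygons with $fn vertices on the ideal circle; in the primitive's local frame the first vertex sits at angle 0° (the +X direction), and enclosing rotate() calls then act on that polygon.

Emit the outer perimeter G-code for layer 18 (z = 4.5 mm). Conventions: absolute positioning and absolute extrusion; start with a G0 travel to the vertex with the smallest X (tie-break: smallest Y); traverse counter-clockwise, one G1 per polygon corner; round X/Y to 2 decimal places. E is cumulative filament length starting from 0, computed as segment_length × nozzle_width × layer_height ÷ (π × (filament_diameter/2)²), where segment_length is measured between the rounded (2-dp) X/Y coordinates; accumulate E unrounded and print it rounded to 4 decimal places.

G0 X-11.50 Y0.00 Z4.50
G1 X-5.75 Y-9.96 E0.2988
G1 X5.75 Y-9.96 E0.5977
G1 X11.42 Y-0.15 E0.8921
G1 X10.82 Y-0.15 E0.9077
G1 X8.14 Y4.50 E1.0471
G1 X8.52 Y5.16 E1.0669
G1 X5.75 Y9.96 E1.2109
G1 X-5.75 Y9.96 E1.5097
G1 X-11.50 Y0.00 E1.8086

At z = 4.5 mm: the r=11.5 cylinder contributes a regular 6-gon of circumradius 11.5; the cylinder at (0, 0.5) is absent (z outside [9, 14.5]); the cone at (13.5, 4.5): at t=0.045 of its height the radius interpolates to r₁+(r₂−r₁)t = 5.364, giving a regular 6-gon of that circumradius; After the difference (first − rest): starting from the r=11.5 cylinder, the cone at (13.5, 4.5) partially overlaps it — only the 3.80 mm² overlap (of its 74.74 mm²) is removed, clipping the outline — 1 connected region. The outline is a single polygon with 9 vertices. Extrusion per mm of travel: 0.25 × 0.25 / (π × 0.875²) = 0.025984. Accumulating E over each segment gives final E = 1.8086.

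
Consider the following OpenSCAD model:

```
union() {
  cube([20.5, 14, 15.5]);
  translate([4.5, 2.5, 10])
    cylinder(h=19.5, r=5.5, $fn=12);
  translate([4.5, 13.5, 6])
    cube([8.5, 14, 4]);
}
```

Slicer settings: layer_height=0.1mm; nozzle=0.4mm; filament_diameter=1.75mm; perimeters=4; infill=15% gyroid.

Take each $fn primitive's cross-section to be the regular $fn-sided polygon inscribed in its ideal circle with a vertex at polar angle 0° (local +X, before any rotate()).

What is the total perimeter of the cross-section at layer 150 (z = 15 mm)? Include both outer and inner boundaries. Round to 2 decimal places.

71.87 mm

At z = 15 mm: the cube (footprint 20.5×14) is included at this height (perimeter 69.00 mm); the r=5.5 cylinder at (4.5, 2.5) contributes a regular 12-gon of circumradius 5.5 (perimeter = 2·12·5.500·sin(180°/12) = 34.16 mm); the cube at (4.5, 13.5) does not reach this height (z outside [6, 10]); Combining (union): the regions partially overlap (shared area 67.77 mm²), so the edge portions inside another operand are dropped and the merged outline is re-measured after clipping — boundary = 71.87 mm. Overall, the cross-section is a single solid region. Total boundary length (outer) = 71.87 mm.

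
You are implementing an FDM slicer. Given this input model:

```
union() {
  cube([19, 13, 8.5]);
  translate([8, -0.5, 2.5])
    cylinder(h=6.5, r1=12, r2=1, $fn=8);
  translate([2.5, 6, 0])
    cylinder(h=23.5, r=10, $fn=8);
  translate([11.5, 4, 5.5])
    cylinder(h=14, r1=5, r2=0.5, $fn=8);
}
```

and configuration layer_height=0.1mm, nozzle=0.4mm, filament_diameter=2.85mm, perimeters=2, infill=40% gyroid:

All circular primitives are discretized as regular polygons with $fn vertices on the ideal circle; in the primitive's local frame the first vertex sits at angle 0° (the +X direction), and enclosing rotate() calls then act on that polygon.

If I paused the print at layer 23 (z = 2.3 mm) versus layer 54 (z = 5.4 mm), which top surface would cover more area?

Layer 23 (z = 2.3): the cube is present — its section is the full 19×13 rectangle (area 247.00 mm²); the cone at (8, -0.5) is not intersected at this z (z outside [2.5, 9]); the cylinder at (2.5, 6): section is a regular 8-gon, circumradius r=10 (area = (8/2)·10.000²·sin(360°/8) = 282.84 mm²); the cone at (11.5, 4) is absent (z outside [5.5, 19.5]); Combining (union): the regions partially overlap — summed areas 529.84 mm² minus the doubly-counted overlap 144.90 mm² gives 384.95 mm² — area = 384.95 mm². So its area = 384.95 mm². Layer 54 (z = 5.4): the cube (footprint 19×13) is included at this height (area 247.00 mm²); the cone at (8, -0.5) (r1=12→r2=1) has section circumradius 7.092 here — a regular 8-gon (area = (8/2)·7.092²·sin(360°/8) = 142.27 mm²); the r=10 cylinder at (2.5, 6) contributes a regular 8-gon of circumradius 10 (area = (8/2)·10.000²·sin(360°/8) = 282.84 mm²); the cone at (11.5, 4) is absent (z outside [5.5, 19.5]); Merging all regions: the regions partially overlap — summed areas 672.11 mm² minus the doubly-counted overlap 230.99 mm² gives 441.13 mm² — area = 441.13 mm². So its area = 441.13 mm². Layer 54 is larger (441.13 vs 384.95 mm²).

layer 54 (z = 5.4 mm)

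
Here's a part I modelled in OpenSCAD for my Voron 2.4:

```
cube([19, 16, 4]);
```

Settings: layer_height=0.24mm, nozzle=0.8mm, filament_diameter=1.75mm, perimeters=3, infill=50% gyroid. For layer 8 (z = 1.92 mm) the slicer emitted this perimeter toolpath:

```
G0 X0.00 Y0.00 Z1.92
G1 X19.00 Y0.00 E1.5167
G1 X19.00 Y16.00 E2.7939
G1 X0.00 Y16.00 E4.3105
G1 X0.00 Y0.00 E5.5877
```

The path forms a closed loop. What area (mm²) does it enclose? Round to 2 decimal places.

Apply the shoelace formula to the sequence of (X, Y) vertices; enclosed area = 304.00 mm².

304.00 mm²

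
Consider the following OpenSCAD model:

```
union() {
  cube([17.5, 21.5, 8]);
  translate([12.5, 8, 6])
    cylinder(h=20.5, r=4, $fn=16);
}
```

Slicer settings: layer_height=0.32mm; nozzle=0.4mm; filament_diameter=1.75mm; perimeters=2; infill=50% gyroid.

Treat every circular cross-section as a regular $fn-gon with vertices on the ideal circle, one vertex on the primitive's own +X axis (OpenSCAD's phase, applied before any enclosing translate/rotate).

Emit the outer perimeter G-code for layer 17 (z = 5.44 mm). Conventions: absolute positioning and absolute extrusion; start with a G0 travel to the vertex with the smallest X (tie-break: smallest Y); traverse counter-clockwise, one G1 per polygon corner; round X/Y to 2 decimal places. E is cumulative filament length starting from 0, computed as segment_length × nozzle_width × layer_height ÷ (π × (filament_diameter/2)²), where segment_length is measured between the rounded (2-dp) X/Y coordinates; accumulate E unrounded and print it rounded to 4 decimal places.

G0 X0.00 Y0.00 Z5.44
G1 X17.50 Y0.00 E0.9313
G1 X17.50 Y21.50 E2.0754
G1 X0.00 Y21.50 E3.0067
G1 X0.00 Y0.00 E4.1509

At z = 5.44 mm: the 17.5×21.5 cube contributes its full rectangle; the cylinder at (12.5, 8) is absent (z outside [6, 26.5]); Merging all regions: only the 17.5×21.5 cube is present, so the union is just that shape — 1 connected region. The outline is a single polygon with 4 vertices. Extrusion per mm of travel: 0.4 × 0.32 / (π × 0.875²) = 0.053216. Accumulating E over each segment gives final E = 4.1509.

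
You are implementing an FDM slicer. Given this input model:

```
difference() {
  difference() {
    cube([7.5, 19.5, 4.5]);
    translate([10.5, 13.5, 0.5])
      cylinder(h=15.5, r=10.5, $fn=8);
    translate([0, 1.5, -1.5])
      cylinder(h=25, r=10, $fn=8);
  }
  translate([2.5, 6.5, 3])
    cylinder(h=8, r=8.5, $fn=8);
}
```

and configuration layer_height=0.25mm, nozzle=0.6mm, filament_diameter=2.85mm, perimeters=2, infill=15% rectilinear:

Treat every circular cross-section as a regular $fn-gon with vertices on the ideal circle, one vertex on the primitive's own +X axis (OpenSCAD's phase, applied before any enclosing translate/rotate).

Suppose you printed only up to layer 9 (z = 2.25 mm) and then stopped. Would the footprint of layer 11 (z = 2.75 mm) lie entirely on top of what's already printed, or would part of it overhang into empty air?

Compare the two slices. At z = 2.25: the cube (footprint 7.5×19.5) is included at this height (area 146.25 mm²); the cylinder at (10.5, 13.5): section is a regular 8-gon, circumradius r=10.5 (area = (8/2)·10.500²·sin(360°/8) = 311.83 mm²); the r=10 cylinder at (0, 1.5) gives a regular 8-gon of circumradius 10 (constant along its height) (area = (8/2)·10.000²·sin(360°/8) = 282.84 mm²); Taking the first minus the rest: starting from the 7.5×19.5 cube (146.25 mm²), the r=10.5 cylinder at (10.5, 13.5) partially overlaps it — only the 85.87 mm² overlap (of its 311.83 mm²) is removed, clipping the outline; the r=10 cylinder at (0, 1.5) partially overlaps it — only the 51.93 mm² overlap (of its 282.84 mm²) is removed, clipping the outline — area = 8.46 mm²; the cylinder at (2.5, 6.5) is not intersected at this z (z outside [3, 11]); After the difference (first − rest): none of the subtracted shapes is present at this height, so the result so far is unchanged — area = 8.46 mm². At z = 2.75: the cube (footprint 7.5×19.5) is included at this height (area 146.25 mm²); the r=10.5 cylinder at (10.5, 13.5) contributes a regular 8-gon of circumradius 10.5 (area = (8/2)·10.500²·sin(360°/8) = 311.83 mm²); the cylinder at (0, 1.5): section is a regular 8-gon, circumradius r=10 (area = (8/2)·10.000²·sin(360°/8) = 282.84 mm²); After the difference (first − rest): starting from the 7.5×19.5 cube (146.25 mm²), the r=10.5 cylinder at (10.5, 13.5) partially overlaps it — only the 85.87 mm² overlap (of its 311.83 mm²) is removed, clipping the outline; the r=10 cylinder at (0, 1.5) partially overlaps it — only the 51.93 mm² overlap (of its 282.84 mm²) is removed, clipping the outline — area = 8.46 mm²; the cylinder at (2.5, 6.5) is absent (z outside [3, 11]); Subtracting the remaining from the first: none of the subtracted shapes is present at this height, so the result so far is unchanged — area = 8.46 mm². Checking containment: the cross-section at z = 2.75 is a subset of the cross-section at z = 2.25.

entirely on top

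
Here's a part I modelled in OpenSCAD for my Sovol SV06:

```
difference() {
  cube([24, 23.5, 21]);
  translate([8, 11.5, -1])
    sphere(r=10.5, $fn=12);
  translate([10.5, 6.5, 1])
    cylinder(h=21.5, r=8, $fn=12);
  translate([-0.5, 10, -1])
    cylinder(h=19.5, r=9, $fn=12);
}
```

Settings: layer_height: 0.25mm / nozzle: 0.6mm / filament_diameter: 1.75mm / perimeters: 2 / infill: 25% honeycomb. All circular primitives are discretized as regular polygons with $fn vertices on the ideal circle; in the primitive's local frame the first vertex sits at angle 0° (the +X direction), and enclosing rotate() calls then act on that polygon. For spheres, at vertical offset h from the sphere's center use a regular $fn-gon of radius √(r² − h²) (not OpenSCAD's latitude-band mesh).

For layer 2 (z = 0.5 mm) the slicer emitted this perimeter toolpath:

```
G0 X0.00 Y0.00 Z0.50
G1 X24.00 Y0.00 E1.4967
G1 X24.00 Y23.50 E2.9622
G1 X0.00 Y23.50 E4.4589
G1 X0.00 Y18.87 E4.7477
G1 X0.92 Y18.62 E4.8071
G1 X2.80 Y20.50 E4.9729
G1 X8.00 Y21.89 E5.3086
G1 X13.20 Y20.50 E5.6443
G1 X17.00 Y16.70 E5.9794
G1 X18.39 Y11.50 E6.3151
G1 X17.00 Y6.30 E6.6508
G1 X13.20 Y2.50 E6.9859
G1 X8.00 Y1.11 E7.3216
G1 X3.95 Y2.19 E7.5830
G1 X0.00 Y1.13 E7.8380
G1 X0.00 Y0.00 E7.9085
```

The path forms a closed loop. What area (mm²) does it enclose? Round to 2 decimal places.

250.99 mm²

Apply the shoelace formula to the sequence of (X, Y) vertices; enclosed area = 250.99 mm².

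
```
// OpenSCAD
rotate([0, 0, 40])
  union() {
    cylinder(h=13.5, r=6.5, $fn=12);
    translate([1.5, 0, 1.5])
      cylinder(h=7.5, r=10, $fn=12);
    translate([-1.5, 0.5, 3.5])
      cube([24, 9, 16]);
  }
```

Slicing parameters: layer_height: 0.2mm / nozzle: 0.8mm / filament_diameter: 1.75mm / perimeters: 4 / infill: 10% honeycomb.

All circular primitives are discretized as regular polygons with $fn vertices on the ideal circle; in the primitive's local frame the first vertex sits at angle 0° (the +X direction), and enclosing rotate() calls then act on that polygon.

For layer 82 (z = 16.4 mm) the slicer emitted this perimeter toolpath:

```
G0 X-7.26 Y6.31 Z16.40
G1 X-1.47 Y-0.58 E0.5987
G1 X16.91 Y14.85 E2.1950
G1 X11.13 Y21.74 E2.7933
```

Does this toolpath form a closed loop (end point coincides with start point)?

no

Start point (G0): (-7.26, 6.31). End point (last G1): the path does not return to the start — open.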